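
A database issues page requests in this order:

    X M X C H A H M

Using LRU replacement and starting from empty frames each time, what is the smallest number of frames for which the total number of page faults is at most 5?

f=1: 8 faults
f=2: 6 faults
f=3: 6 faults
f=4: 6 faults
f=5: 5 faults
Smallest f with faults ≤ 5 is 5.

5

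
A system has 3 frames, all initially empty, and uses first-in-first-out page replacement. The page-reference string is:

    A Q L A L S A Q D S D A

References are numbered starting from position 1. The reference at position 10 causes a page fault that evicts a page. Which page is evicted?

pos 1: A -> miss, frames (A)
pos 2: Q -> miss, frames (A Q)
pos 3: L -> miss, frames (A Q L)
pos 4: A -> hit
pos 5: L -> hit
pos 6: S -> miss, evict A, frames (Q L S)
pos 7: A -> miss, evict Q, frames (L S A)
pos 8: Q -> miss, evict L, frames (S A Q)
pos 9: D -> miss, evict S, frames (A Q D)
pos 10: S -> miss, evict A, frames (Q D S)
At position 10, page A is evicted.

A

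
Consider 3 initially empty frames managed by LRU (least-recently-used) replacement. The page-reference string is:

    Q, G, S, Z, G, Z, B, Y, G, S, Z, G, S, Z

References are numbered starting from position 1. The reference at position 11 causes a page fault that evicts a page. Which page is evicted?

Y

pos 1: Q -> fault, frames [Q]
pos 2: G -> fault, frames [Q, G]
pos 3: S -> fault, frames [Q, G, S]
pos 4: Z -> fault, evict Q, frames [G, S, Z]
pos 5: G -> hit
pos 6: Z -> hit
pos 7: B -> fault, evict S, frames [G, Z, B]
pos 8: Y -> fault, evict G, frames [Z, B, Y]
pos 9: G -> fault, evict Z, frames [B, Y, G]
pos 10: S -> fault, evict B, frames [Y, G, S]
pos 11: Z -> fault, evict Y, frames [G, S, Z]
At position 11, page Y is evicted.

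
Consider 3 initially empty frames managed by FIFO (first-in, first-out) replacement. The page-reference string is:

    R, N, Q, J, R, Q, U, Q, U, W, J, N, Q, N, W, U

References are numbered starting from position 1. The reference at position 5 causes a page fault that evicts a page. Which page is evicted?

N

pos 1: R → fault, frames [R]
pos 2: N → fault, frames [R, N]
pos 3: Q → fault, frames [R, N, Q]
pos 4: J → fault, evict R, frames [N, Q, J]
pos 5: R → fault, evict N, frames [Q, J, R]
At position 5, page N is evicted.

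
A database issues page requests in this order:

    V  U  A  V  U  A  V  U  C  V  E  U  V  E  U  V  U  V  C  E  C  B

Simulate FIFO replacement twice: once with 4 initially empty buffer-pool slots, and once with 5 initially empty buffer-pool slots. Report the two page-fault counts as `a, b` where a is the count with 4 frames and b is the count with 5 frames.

4 frames: F F F . . . . . F . F . F . F . . . . . . F → 8 faults.
5 frames: F F F . . . . . F . F . . . . . . . . . . F → 6 faults.
6 < 8: adding a frame reduced faults, as is typical.

8, 6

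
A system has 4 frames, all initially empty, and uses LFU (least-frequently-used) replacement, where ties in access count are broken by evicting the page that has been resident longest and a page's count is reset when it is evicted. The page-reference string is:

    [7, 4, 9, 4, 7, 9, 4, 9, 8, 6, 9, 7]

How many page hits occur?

7

7: fault, frames (7)
4: fault, frames (7 4)
9: fault, frames (7 4 9)
4: hit
7: hit
9: hit
4: hit
9: hit
8: fault, frames (7 4 9 8)
6: fault, evict 8, frames (7 4 9 6)
9: hit
7: hit
Hits: 7.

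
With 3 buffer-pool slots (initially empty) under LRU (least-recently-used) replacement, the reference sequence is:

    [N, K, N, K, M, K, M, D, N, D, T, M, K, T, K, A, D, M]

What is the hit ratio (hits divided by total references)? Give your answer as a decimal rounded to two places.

N → fault, frames (N)
K → fault, frames (N K)
N → hit
K → hit
M → fault, frames (N K M)
K → hit
M → hit
D → fault, evict N, frames (K M D)
N → fault, evict K, frames (M D N)
D → hit
T → fault, evict M, frames (N D T)
M → fault, evict N, frames (D T M)
K → fault, evict D, frames (T M K)
T → hit
K → hit
A → fault, evict M, frames (T K A)
D → fault, evict T, frames (K A D)
M → fault, evict K, frames (A D M)
Hits: 7 of 18 references → 7/18 = 0.3889.

0.39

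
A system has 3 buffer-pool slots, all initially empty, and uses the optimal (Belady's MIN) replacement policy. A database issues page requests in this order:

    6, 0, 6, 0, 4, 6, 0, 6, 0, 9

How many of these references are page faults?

4

6 -> fault, frames (6)
0 -> fault, frames (6 0)
6 -> hit
0 -> hit
4 -> fault, frames (6 0 4)
6 -> hit
0 -> hit
6 -> hit
0 -> hit
9 -> fault, evict 4, frames (6 0 9)
Page faults: 4.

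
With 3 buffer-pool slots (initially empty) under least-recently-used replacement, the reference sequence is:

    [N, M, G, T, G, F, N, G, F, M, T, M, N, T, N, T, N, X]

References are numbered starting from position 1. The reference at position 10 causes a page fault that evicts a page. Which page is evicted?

N

pos 1: N → miss, frames [N]
pos 2: M → miss, frames [N, M]
pos 3: G → miss, frames [N, M, G]
pos 4: T → miss, evict N, frames [M, G, T]
pos 5: G → hit
pos 6: F → miss, evict M, frames [T, G, F]
pos 7: N → miss, evict T, frames [G, F, N]
pos 8: G → hit
pos 9: F → hit
pos 10: M → miss, evict N, frames [G, F, M]
At position 10, page N is evicted.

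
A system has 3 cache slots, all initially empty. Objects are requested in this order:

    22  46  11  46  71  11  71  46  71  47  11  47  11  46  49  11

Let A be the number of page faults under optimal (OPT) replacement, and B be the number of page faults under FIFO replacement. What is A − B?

Under OPT: F F F . F . . . . F . . . . F . → 6 faults.
Under FIFO: F F F . F . . . . F . . . F F F → 8 faults.
A − B = 6 − 8 = -2.

-2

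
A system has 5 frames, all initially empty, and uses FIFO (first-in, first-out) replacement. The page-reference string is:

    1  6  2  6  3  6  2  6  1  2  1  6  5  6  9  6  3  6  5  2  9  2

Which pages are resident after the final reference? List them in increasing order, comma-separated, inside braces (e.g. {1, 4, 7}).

{2, 3, 5, 6, 9}

1 → fault, frames (1)
6 → fault, frames (1 6)
2 → fault, frames (1 6 2)
6 → hit
3 → fault, frames (1 6 2 3)
6 → hit
2 → hit
6 → hit
1 → hit
2 → hit
1 → hit
6 → hit
5 → fault, frames (1 6 2 3 5)
6 → hit
9 → fault, evict 1, frames (6 2 3 5 9)
6 → hit
3 → hit
6 → hit
5 → hit
2 → hit
9 → hit
2 → hit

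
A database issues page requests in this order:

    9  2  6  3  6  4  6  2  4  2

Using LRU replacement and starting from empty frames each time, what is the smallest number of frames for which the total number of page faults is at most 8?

f=1: 10 faults
f=2: 7 faults
f=3: 6 faults
f=4: 5 faults
f=5: 5 faults
Smallest f with faults ≤ 8 is 2.

2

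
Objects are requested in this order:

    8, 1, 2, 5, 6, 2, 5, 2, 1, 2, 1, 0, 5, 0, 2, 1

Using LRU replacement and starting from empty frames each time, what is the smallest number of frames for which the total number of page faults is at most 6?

4

f=1: 16 faults
f=2: 12 faults
f=3: 10 faults
f=4: 6 faults
f=5: 6 faults
f=6: 6 faults
Smallest f with faults ≤ 6 is 4.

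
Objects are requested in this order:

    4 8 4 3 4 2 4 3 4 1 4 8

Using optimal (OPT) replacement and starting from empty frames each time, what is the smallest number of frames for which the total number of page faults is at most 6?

3

f=1: 12 faults
f=2: 7 faults
f=3: 6 faults
f=4: 5 faults
f=5: 5 faults
Smallest f with faults ≤ 6 is 3.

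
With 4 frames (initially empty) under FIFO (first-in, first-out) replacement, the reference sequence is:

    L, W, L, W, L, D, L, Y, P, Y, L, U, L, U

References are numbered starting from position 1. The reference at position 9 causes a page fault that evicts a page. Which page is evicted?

L

pos 1: L → fault, frames [L]
pos 2: W → fault, frames [L, W]
pos 3: L → hit
pos 4: W → hit
pos 5: L → hit
pos 6: D → fault, frames [L, W, D]
pos 7: L → hit
pos 8: Y → fault, frames [L, W, D, Y]
pos 9: P → fault, evict L, frames [W, D, Y, P]
At position 9, page L is evicted.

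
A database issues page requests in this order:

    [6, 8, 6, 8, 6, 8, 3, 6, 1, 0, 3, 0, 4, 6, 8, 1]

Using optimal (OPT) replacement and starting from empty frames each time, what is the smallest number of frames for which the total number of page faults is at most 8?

3

f=1: 16 faults
f=2: 9 faults
f=3: 8 faults
f=4: 7 faults
f=5: 6 faults
f=6: 6 faults
Smallest f with faults ≤ 8 is 3.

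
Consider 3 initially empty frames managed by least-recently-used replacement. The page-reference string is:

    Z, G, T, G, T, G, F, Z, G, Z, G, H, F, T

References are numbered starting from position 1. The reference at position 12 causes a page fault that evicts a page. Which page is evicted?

F

pos 1: Z → fault, frames {Z}
pos 2: G → fault, frames {Z,G}
pos 3: T → fault, frames {Z,G,T}
pos 4: G → hit
pos 5: T → hit
pos 6: G → hit
pos 7: F → fault, evict Z, frames {T,G,F}
pos 8: Z → fault, evict T, frames {G,F,Z}
pos 9: G → hit
pos 10: Z → hit
pos 11: G → hit
pos 12: H → fault, evict F, frames {Z,G,H}
At position 12, page F is evicted.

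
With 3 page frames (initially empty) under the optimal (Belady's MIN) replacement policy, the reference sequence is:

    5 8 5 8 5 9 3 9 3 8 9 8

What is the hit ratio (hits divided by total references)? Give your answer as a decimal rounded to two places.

5 -> miss, frames (5)
8 -> miss, frames (5 8)
5 -> hit
8 -> hit
5 -> hit
9 -> miss, frames (5 8 9)
3 -> miss, evict 5, frames (8 9 3)
9 -> hit
3 -> hit
8 -> hit
9 -> hit
8 -> hit
Hits: 8 of 12 references → 8/12 = 0.6667.

0.67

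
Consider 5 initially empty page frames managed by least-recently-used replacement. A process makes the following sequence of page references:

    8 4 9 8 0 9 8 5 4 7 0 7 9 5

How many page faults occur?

8

8 → miss, frames (8)
4 → miss, frames (8 4)
9 → miss, frames (8 4 9)
8 → hit
0 → miss, frames (4 9 8 0)
9 → hit
8 → hit
5 → miss, frames (4 0 9 8 5)
4 → hit
7 → miss, evict 0, frames (9 8 5 4 7)
0 → miss, evict 9, frames (8 5 4 7 0)
7 → hit
9 → miss, evict 8, frames (5 4 0 7 9)
5 → hit
Page faults: 8.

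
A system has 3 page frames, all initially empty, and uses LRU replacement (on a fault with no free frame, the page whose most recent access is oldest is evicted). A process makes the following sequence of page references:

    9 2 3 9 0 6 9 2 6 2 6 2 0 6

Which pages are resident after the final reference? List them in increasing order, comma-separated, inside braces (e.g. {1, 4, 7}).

9 -> fault, frames [9]
2 -> fault, frames [9, 2]
3 -> fault, frames [9, 2, 3]
9 -> hit
0 -> fault, evict 2, frames [3, 9, 0]
6 -> fault, evict 3, frames [9, 0, 6]
9 -> hit
2 -> fault, evict 0, frames [6, 9, 2]
6 -> hit
2 -> hit
6 -> hit
2 -> hit
0 -> fault, evict 9, frames [6, 2, 0]
6 -> hit

{0, 2, 6}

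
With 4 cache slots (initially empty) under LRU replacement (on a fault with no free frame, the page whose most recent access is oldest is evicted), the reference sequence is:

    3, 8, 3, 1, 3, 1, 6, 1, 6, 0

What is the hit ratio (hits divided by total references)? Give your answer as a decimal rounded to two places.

0.50

3 -> fault, frames (3)
8 -> fault, frames (3 8)
3 -> hit
1 -> fault, frames (8 3 1)
3 -> hit
1 -> hit
6 -> fault, frames (8 3 1 6)
1 -> hit
6 -> hit
0 -> fault, evict 8, frames (3 1 6 0)
Hits: 5 of 10 references → 5/10 = 0.5000.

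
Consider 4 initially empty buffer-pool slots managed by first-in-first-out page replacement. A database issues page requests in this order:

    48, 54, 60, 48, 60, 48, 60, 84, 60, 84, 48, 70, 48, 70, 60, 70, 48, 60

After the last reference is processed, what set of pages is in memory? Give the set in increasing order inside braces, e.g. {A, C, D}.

{48, 60, 70, 84}

48 -> miss, frames (48)
54 -> miss, frames (48 54)
60 -> miss, frames (48 54 60)
48 -> hit
60 -> hit
48 -> hit
60 -> hit
84 -> miss, frames (48 54 60 84)
60 -> hit
84 -> hit
48 -> hit
70 -> miss, evict 48, frames (54 60 84 70)
48 -> miss, evict 54, frames (60 84 70 48)
70 -> hit
60 -> hit
70 -> hit
48 -> hit
60 -> hit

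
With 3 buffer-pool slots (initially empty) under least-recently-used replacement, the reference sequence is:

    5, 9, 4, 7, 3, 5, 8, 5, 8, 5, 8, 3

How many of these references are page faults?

5 → miss, frames {5}
9 → miss, frames {5,9}
4 → miss, frames {5,9,4}
7 → miss, evict 5, frames {9,4,7}
3 → miss, evict 9, frames {4,7,3}
5 → miss, evict 4, frames {7,3,5}
8 → miss, evict 7, frames {3,5,8}
5 → hit
8 → hit
5 → hit
8 → hit
3 → hit
Page faults: 7.

7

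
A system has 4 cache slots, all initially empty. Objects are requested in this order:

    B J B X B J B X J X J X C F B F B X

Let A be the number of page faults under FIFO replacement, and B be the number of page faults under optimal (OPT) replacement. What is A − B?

Under FIFO: F F . F . . . . . . . . F F F . . . → 6 faults.
Under OPT: F F . F . . . . . . . . F F . . . . → 5 faults.
A − B = 6 − 5 = 1.

1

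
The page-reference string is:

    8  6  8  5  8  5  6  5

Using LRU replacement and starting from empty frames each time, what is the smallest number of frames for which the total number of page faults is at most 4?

2

f=1: 8 faults
f=2: 4 faults
f=3: 3 faults
Smallest f with faults ≤ 4 is 2.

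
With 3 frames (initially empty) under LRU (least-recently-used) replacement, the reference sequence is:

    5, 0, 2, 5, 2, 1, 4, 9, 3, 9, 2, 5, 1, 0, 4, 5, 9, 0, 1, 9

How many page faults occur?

16

5 → fault, frames [5]
0 → fault, frames [5, 0]
2 → fault, frames [5, 0, 2]
5 → hit
2 → hit
1 → fault, evict 0, frames [5, 2, 1]
4 → fault, evict 5, frames [2, 1, 4]
9 → fault, evict 2, frames [1, 4, 9]
3 → fault, evict 1, frames [4, 9, 3]
9 → hit
2 → fault, evict 4, frames [3, 9, 2]
5 → fault, evict 3, frames [9, 2, 5]
1 → fault, evict 9, frames [2, 5, 1]
0 → fault, evict 2, frames [5, 1, 0]
4 → fault, evict 5, frames [1, 0, 4]
5 → fault, evict 1, frames [0, 4, 5]
9 → fault, evict 0, frames [4, 5, 9]
0 → fault, evict 4, frames [5, 9, 0]
1 → fault, evict 5, frames [9, 0, 1]
9 → hit
Page faults: 16.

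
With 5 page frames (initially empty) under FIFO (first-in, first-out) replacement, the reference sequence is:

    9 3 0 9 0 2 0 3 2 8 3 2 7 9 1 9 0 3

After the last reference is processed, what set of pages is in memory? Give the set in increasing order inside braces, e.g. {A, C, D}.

{0, 1, 3, 7, 9}

9 → miss, frames [9]
3 → miss, frames [9, 3]
0 → miss, frames [9, 3, 0]
9 → hit
0 → hit
2 → miss, frames [9, 3, 0, 2]
0 → hit
3 → hit
2 → hit
8 → miss, frames [9, 3, 0, 2, 8]
3 → hit
2 → hit
7 → miss, evict 9, frames [3, 0, 2, 8, 7]
9 → miss, evict 3, frames [0, 2, 8, 7, 9]
1 → miss, evict 0, frames [2, 8, 7, 9, 1]
9 → hit
0 → miss, evict 2, frames [8, 7, 9, 1, 0]
3 → miss, evict 8, frames [7, 9, 1, 0, 3]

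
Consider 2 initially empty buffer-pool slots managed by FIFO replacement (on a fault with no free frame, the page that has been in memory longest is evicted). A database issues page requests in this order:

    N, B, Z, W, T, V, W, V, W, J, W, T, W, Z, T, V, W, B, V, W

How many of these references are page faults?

N → miss, frames (N)
B → miss, frames (N B)
Z → miss, evict N, frames (B Z)
W → miss, evict B, frames (Z W)
T → miss, evict Z, frames (W T)
V → miss, evict W, frames (T V)
W → miss, evict T, frames (V W)
V → hit
W → hit
J → miss, evict V, frames (W J)
W → hit
T → miss, evict W, frames (J T)
W → miss, evict J, frames (T W)
Z → miss, evict T, frames (W Z)
T → miss, evict W, frames (Z T)
V → miss, evict Z, frames (T V)
W → miss, evict T, frames (V W)
B → miss, evict V, frames (W B)
V → miss, evict W, frames (B V)
W → miss, evict B, frames (V W)
Page faults: 17.

17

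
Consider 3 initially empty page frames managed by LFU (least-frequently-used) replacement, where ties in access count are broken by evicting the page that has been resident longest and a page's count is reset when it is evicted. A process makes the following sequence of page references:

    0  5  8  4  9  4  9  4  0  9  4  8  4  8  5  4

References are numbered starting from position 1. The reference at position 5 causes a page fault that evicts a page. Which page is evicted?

pos 1: 0 -> fault, frames {0}
pos 2: 5 -> fault, frames {0,5}
pos 3: 8 -> fault, frames {0,5,8}
pos 4: 4 -> fault, evict 0, frames {5,8,4}
pos 5: 9 -> fault, evict 5, frames {8,4,9}
At position 5, page 5 is evicted.

5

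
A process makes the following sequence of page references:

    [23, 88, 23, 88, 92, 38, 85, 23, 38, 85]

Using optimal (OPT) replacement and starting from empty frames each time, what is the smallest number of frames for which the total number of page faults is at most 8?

2

f=1: 10 faults
f=2: 6 faults
f=3: 5 faults
f=4: 5 faults
f=5: 5 faults
Smallest f with faults ≤ 8 is 2.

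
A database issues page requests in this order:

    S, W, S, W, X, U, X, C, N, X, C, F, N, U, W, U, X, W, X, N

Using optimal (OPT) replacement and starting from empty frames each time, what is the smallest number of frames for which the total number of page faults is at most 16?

2

f=1: 20 faults
f=2: 12 faults
f=3: 10 faults
f=4: 8 faults
f=5: 7 faults
f=6: 7 faults
f=7: 7 faults
Smallest f with faults ≤ 16 is 2.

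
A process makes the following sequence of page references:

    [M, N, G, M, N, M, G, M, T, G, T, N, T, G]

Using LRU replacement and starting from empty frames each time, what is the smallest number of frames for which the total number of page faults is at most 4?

4

f=1: 14 faults
f=2: 10 faults
f=3: 5 faults
f=4: 4 faults
Smallest f with faults ≤ 4 is 4.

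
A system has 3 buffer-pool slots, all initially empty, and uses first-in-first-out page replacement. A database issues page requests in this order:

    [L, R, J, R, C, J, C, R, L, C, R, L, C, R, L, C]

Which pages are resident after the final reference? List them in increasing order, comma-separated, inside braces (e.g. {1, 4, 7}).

L: fault, frames {L}
R: fault, frames {L,R}
J: fault, frames {L,R,J}
R: hit
C: fault, evict L, frames {R,J,C}
J: hit
C: hit
R: hit
L: fault, evict R, frames {J,C,L}
C: hit
R: fault, evict J, frames {C,L,R}
L: hit
C: hit
R: hit
L: hit
C: hit

{C, L, R}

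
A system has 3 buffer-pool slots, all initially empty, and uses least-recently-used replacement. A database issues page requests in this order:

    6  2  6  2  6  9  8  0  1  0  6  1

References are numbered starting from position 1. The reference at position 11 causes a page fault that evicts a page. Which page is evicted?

pos 1: 6 -> miss, frames {6}
pos 2: 2 -> miss, frames {6,2}
pos 3: 6 -> hit
pos 4: 2 -> hit
pos 5: 6 -> hit
pos 6: 9 -> miss, frames {2,6,9}
pos 7: 8 -> miss, evict 2, frames {6,9,8}
pos 8: 0 -> miss, evict 6, frames {9,8,0}
pos 9: 1 -> miss, evict 9, frames {8,0,1}
pos 10: 0 -> hit
pos 11: 6 -> miss, evict 8, frames {1,0,6}
At position 11, page 8 is evicted.

8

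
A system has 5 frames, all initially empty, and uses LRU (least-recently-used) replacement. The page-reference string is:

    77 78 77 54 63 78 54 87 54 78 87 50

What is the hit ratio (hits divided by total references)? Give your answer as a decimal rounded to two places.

77 → fault, frames (77)
78 → fault, frames (77 78)
77 → hit
54 → fault, frames (78 77 54)
63 → fault, frames (78 77 54 63)
78 → hit
54 → hit
87 → fault, frames (77 63 78 54 87)
54 → hit
78 → hit
87 → hit
50 → fault, evict 77, frames (63 54 78 87 50)
Hits: 6 of 12 references → 6/12 = 0.5000.

0.50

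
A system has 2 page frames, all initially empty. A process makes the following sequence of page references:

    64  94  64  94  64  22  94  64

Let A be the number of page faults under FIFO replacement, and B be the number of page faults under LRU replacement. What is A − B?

Under FIFO: F F . . . F . F → 4 faults.
Under LRU: F F . . . F F F → 5 faults.
A − B = 4 − 5 = -1.

-1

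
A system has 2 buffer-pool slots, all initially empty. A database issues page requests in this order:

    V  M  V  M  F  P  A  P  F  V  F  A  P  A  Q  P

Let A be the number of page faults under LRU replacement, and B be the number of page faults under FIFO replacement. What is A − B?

Under LRU: F F . . F F F . F F . F F . F F → 11 faults.
Under FIFO: F F . . F F F . F F . F F . F . → 10 faults.
A − B = 11 − 10 = 1.

1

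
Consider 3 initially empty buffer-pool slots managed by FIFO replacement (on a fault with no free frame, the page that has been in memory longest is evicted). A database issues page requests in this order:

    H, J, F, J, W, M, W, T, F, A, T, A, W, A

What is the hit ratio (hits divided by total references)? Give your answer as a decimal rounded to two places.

0.36

H → fault, frames [H]
J → fault, frames [H, J]
F → fault, frames [H, J, F]
J → hit
W → fault, evict H, frames [J, F, W]
M → fault, evict J, frames [F, W, M]
W → hit
T → fault, evict F, frames [W, M, T]
F → fault, evict W, frames [M, T, F]
A → fault, evict M, frames [T, F, A]
T → hit
A → hit
W → fault, evict T, frames [F, A, W]
A → hit
Hits: 5 of 14 references → 5/14 = 0.3571.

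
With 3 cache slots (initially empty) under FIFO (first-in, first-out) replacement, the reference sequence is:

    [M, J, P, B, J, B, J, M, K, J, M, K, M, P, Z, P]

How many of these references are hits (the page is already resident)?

M → fault, frames {M}
J → fault, frames {M,J}
P → fault, frames {M,J,P}
B → fault, evict M, frames {J,P,B}
J → hit
B → hit
J → hit
M → fault, evict J, frames {P,B,M}
K → fault, evict P, frames {B,M,K}
J → fault, evict B, frames {M,K,J}
M → hit
K → hit
M → hit
P → fault, evict M, frames {K,J,P}
Z → fault, evict K, frames {J,P,Z}
P → hit
Hits: 7.

7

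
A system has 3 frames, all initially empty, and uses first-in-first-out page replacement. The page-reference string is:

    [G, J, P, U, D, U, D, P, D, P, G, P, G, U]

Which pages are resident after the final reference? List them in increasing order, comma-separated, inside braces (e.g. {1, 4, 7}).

G: fault, frames (G)
J: fault, frames (G J)
P: fault, frames (G J P)
U: fault, evict G, frames (J P U)
D: fault, evict J, frames (P U D)
U: hit
D: hit
P: hit
D: hit
P: hit
G: fault, evict P, frames (U D G)
P: fault, evict U, frames (D G P)
G: hit
U: fault, evict D, frames (G P U)

{G, P, U}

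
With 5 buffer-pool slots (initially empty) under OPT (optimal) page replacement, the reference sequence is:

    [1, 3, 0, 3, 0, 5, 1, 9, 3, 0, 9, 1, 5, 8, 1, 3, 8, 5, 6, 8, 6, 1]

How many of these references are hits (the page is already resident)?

1 → fault, frames {1}
3 → fault, frames {1,3}
0 → fault, frames {1,3,0}
3 → hit
0 → hit
5 → fault, frames {1,3,0,5}
1 → hit
9 → fault, frames {1,3,0,5,9}
3 → hit
0 → hit
9 → hit
1 → hit
5 → hit
8 → fault, evict 9, frames {1,3,0,5,8}
1 → hit
3 → hit
8 → hit
5 → hit
6 → fault, evict 5, frames {1,3,0,8,6}
8 → hit
6 → hit
1 → hit
Hits: 15.

15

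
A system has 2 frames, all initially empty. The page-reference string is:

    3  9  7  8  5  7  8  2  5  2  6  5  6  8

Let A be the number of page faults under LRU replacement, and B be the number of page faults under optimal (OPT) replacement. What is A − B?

3

Under LRU: F F F F F F F F F . F F . F → 12 faults.
Under OPT: F F F F F . F F . . F . . F → 9 faults.
A − B = 12 − 9 = 3.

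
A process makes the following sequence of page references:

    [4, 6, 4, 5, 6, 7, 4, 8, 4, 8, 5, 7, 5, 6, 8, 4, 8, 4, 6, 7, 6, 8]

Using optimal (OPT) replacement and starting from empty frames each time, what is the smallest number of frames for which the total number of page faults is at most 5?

5

f=1: 22 faults
f=2: 14 faults
f=3: 9 faults
f=4: 6 faults
f=5: 5 faults
Smallest f with faults ≤ 5 is 5.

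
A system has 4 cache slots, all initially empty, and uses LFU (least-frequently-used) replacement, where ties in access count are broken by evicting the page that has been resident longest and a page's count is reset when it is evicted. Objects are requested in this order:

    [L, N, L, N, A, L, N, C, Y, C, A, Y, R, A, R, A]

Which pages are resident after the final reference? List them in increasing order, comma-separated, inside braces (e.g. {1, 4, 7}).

L: miss, frames {L}
N: miss, frames {L,N}
L: hit
N: hit
A: miss, frames {L,N,A}
L: hit
N: hit
C: miss, frames {L,N,A,C}
Y: miss, evict A, frames {L,N,C,Y}
C: hit
A: miss, evict Y, frames {L,N,C,A}
Y: miss, evict A, frames {L,N,C,Y}
R: miss, evict Y, frames {L,N,C,R}
A: miss, evict R, frames {L,N,C,A}
R: miss, evict A, frames {L,N,C,R}
A: miss, evict R, frames {L,N,C,A}

{A, C, L, N}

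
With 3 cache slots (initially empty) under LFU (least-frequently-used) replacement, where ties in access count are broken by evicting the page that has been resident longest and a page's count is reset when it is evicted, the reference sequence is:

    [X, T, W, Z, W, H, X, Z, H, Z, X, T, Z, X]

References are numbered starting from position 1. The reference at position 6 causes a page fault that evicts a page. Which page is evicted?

T

pos 1: X: miss, frames [X]
pos 2: T: miss, frames [X, T]
pos 3: W: miss, frames [X, T, W]
pos 4: Z: miss, evict X, frames [T, W, Z]
pos 5: W: hit
pos 6: H: miss, evict T, frames [W, Z, H]
At position 6, page T is evicted.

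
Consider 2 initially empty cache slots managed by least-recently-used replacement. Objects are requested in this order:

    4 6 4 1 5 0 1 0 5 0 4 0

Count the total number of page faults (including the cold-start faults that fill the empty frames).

4 -> fault, frames [4]
6 -> fault, frames [4, 6]
4 -> hit
1 -> fault, evict 6, frames [4, 1]
5 -> fault, evict 4, frames [1, 5]
0 -> fault, evict 1, frames [5, 0]
1 -> fault, evict 5, frames [0, 1]
0 -> hit
5 -> fault, evict 1, frames [0, 5]
0 -> hit
4 -> fault, evict 5, frames [0, 4]
0 -> hit
Page faults: 8.

8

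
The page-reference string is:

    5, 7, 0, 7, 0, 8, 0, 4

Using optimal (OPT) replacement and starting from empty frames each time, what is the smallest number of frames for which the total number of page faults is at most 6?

2

f=1: 8 faults
f=2: 5 faults
f=3: 5 faults
f=4: 5 faults
f=5: 5 faults
Smallest f with faults ≤ 6 is 2.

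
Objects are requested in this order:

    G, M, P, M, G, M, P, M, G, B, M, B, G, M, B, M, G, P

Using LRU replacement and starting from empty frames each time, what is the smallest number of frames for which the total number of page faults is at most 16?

2

f=1: 18 faults
f=2: 13 faults
f=3: 5 faults
f=4: 4 faults
Smallest f with faults ≤ 16 is 2.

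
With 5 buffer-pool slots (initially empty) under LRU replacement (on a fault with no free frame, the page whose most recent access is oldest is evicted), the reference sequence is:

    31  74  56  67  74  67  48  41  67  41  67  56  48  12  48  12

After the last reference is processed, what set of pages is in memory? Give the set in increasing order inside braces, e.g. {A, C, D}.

31 -> miss, frames {31}
74 -> miss, frames {31,74}
56 -> miss, frames {31,74,56}
67 -> miss, frames {31,74,56,67}
74 -> hit
67 -> hit
48 -> miss, frames {31,56,74,67,48}
41 -> miss, evict 31, frames {56,74,67,48,41}
67 -> hit
41 -> hit
67 -> hit
56 -> hit
48 -> hit
12 -> miss, evict 74, frames {41,67,56,48,12}
48 -> hit
12 -> hit

{12, 41, 48, 56, 67}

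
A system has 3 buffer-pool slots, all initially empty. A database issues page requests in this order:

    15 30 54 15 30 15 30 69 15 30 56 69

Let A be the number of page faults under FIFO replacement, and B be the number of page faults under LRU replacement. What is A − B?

Under FIFO: F F F . . . . F F F F F → 8 faults.
Under LRU: F F F . . . . F . . F F → 6 faults.
A − B = 8 − 6 = 2.

2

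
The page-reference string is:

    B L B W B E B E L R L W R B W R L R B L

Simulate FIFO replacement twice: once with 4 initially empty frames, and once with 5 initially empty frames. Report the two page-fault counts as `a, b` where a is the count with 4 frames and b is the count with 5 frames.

4 frames: F F . F . F . . . F . . . F . . F . . . → 7 faults.
5 frames: F F . F . F . . . F . . . . . . . . . . → 5 faults.
5 < 7: adding a frame reduced faults, as is typical.

7, 5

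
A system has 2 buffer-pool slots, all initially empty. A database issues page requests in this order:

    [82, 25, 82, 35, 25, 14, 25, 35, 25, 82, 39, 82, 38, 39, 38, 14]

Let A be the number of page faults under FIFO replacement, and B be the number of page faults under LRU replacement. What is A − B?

-1

Under FIFO: F F . F . F F F . F F . F . . F → 10 faults.
Under LRU: F F . F F F . F . F F . F F . F → 11 faults.
A − B = 10 − 11 = -1.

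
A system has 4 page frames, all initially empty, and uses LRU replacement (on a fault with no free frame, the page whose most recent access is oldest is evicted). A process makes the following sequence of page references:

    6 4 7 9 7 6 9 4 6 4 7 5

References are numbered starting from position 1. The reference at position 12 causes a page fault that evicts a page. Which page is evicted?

9

pos 1: 6 -> miss, frames {6}
pos 2: 4 -> miss, frames {6,4}
pos 3: 7 -> miss, frames {6,4,7}
pos 4: 9 -> miss, frames {6,4,7,9}
pos 5: 7 -> hit
pos 6: 6 -> hit
pos 7: 9 -> hit
pos 8: 4 -> hit
pos 9: 6 -> hit
pos 10: 4 -> hit
pos 11: 7 -> hit
pos 12: 5 -> miss, evict 9, frames {6,4,7,5}
At position 12, page 9 is evicted.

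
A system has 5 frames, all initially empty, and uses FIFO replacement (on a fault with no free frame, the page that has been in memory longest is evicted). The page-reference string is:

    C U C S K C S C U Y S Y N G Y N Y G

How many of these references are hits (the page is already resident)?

C → miss, frames {C}
U → miss, frames {C,U}
C → hit
S → miss, frames {C,U,S}
K → miss, frames {C,U,S,K}
C → hit
S → hit
C → hit
U → hit
Y → miss, frames {C,U,S,K,Y}
S → hit
Y → hit
N → miss, evict C, frames {U,S,K,Y,N}
G → miss, evict U, frames {S,K,Y,N,G}
Y → hit
N → hit
Y → hit
G → hit
Hits: 11.

11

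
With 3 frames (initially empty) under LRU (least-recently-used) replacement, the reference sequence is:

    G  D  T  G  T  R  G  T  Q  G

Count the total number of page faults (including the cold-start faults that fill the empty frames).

5

G: fault, frames [G]
D: fault, frames [G, D]
T: fault, frames [G, D, T]
G: hit
T: hit
R: fault, evict D, frames [G, T, R]
G: hit
T: hit
Q: fault, evict R, frames [G, T, Q]
G: hit
Page faults: 5.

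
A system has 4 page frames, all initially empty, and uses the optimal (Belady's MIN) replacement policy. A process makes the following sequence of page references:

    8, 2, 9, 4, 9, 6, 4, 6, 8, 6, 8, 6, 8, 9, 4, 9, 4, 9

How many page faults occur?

5

8 → fault, frames {8}
2 → fault, frames {8,2}
9 → fault, frames {8,2,9}
4 → fault, frames {8,2,9,4}
9 → hit
6 → fault, evict 2, frames {8,9,4,6}
4 → hit
6 → hit
8 → hit
6 → hit
8 → hit
6 → hit
8 → hit
9 → hit
4 → hit
9 → hit
4 → hit
9 → hit
Page faults: 5.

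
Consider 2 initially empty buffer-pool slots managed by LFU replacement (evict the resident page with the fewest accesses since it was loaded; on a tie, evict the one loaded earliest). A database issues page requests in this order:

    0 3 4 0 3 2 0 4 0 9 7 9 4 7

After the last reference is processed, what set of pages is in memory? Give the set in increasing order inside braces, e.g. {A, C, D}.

{0, 7}

0 -> miss, frames [0]
3 -> miss, frames [0, 3]
4 -> miss, evict 0, frames [3, 4]
0 -> miss, evict 3, frames [4, 0]
3 -> miss, evict 4, frames [0, 3]
2 -> miss, evict 0, frames [3, 2]
0 -> miss, evict 3, frames [2, 0]
4 -> miss, evict 2, frames [0, 4]
0 -> hit
9 -> miss, evict 4, frames [0, 9]
7 -> miss, evict 9, frames [0, 7]
9 -> miss, evict 7, frames [0, 9]
4 -> miss, evict 9, frames [0, 4]
7 -> miss, evict 4, frames [0, 7]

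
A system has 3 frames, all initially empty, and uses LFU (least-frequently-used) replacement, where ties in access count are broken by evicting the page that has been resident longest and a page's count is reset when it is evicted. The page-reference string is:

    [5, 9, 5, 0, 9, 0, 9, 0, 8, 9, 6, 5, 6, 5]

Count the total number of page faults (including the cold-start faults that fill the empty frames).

8

5 -> fault, frames {5}
9 -> fault, frames {5,9}
5 -> hit
0 -> fault, frames {5,9,0}
9 -> hit
0 -> hit
9 -> hit
0 -> hit
8 -> fault, evict 5, frames {9,0,8}
9 -> hit
6 -> fault, evict 8, frames {9,0,6}
5 -> fault, evict 6, frames {9,0,5}
6 -> fault, evict 5, frames {9,0,6}
5 -> fault, evict 6, frames {9,0,5}
Page faults: 8.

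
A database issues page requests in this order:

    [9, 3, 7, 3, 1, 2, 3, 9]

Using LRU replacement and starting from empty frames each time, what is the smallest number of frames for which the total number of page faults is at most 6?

f=1: 8 faults
f=2: 7 faults
f=3: 6 faults
f=4: 6 faults
f=5: 5 faults
Smallest f with faults ≤ 6 is 3.

3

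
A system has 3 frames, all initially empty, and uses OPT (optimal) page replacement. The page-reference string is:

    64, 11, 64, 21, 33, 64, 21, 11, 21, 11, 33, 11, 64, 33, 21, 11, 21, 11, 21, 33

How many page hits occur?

64 -> miss, frames {64}
11 -> miss, frames {64,11}
64 -> hit
21 -> miss, frames {64,11,21}
33 -> miss, evict 11, frames {64,21,33}
64 -> hit
21 -> hit
11 -> miss, evict 64, frames {21,33,11}
21 -> hit
11 -> hit
33 -> hit
11 -> hit
64 -> miss, evict 11, frames {21,33,64}
33 -> hit
21 -> hit
11 -> miss, evict 64, frames {21,33,11}
21 -> hit
11 -> hit
21 -> hit
33 -> hit
Hits: 13.

13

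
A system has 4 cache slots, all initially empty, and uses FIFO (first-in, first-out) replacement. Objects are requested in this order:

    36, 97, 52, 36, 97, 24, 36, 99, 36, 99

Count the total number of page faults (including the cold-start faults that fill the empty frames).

6

36 → miss, frames (36)
97 → miss, frames (36 97)
52 → miss, frames (36 97 52)
36 → hit
97 → hit
24 → miss, frames (36 97 52 24)
36 → hit
99 → miss, evict 36, frames (97 52 24 99)
36 → miss, evict 97, frames (52 24 99 36)
99 → hit
Page faults: 6.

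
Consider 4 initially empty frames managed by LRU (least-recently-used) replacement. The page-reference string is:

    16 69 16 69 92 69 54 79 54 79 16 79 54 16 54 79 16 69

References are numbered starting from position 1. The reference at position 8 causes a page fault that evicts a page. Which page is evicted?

16

pos 1: 16 → miss, frames {16}
pos 2: 69 → miss, frames {16,69}
pos 3: 16 → hit
pos 4: 69 → hit
pos 5: 92 → miss, frames {16,69,92}
pos 6: 69 → hit
pos 7: 54 → miss, frames {16,92,69,54}
pos 8: 79 → miss, evict 16, frames {92,69,54,79}
At position 8, page 16 is evicted.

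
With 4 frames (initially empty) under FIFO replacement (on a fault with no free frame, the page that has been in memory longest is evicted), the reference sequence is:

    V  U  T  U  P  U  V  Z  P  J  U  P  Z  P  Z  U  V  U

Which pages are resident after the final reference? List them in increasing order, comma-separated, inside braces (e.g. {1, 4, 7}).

V -> miss, frames [V]
U -> miss, frames [V, U]
T -> miss, frames [V, U, T]
U -> hit
P -> miss, frames [V, U, T, P]
U -> hit
V -> hit
Z -> miss, evict V, frames [U, T, P, Z]
P -> hit
J -> miss, evict U, frames [T, P, Z, J]
U -> miss, evict T, frames [P, Z, J, U]
P -> hit
Z -> hit
P -> hit
Z -> hit
U -> hit
V -> miss, evict P, frames [Z, J, U, V]
U -> hit

{J, U, V, Z}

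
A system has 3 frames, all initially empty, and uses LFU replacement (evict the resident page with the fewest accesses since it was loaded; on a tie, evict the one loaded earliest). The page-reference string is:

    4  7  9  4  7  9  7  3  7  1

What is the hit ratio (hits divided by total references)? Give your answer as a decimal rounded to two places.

0.50

4 → fault, frames {4}
7 → fault, frames {4,7}
9 → fault, frames {4,7,9}
4 → hit
7 → hit
9 → hit
7 → hit
3 → fault, evict 4, frames {7,9,3}
7 → hit
1 → fault, evict 3, frames {7,9,1}
Hits: 5 of 10 references → 5/10 = 0.5000.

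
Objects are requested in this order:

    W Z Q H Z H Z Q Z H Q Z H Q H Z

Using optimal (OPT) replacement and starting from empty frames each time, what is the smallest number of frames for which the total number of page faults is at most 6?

f=1: 16 faults
f=2: 9 faults
f=3: 4 faults
f=4: 4 faults
Smallest f with faults ≤ 6 is 3.

3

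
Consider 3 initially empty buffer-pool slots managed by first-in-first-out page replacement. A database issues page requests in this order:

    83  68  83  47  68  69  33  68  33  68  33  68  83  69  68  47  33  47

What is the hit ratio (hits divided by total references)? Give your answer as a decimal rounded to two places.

0.44

83 -> fault, frames {83}
68 -> fault, frames {83,68}
83 -> hit
47 -> fault, frames {83,68,47}
68 -> hit
69 -> fault, evict 83, frames {68,47,69}
33 -> fault, evict 68, frames {47,69,33}
68 -> fault, evict 47, frames {69,33,68}
33 -> hit
68 -> hit
33 -> hit
68 -> hit
83 -> fault, evict 69, frames {33,68,83}
69 -> fault, evict 33, frames {68,83,69}
68 -> hit
47 -> fault, evict 68, frames {83,69,47}
33 -> fault, evict 83, frames {69,47,33}
47 -> hit
Hits: 8 of 18 references → 8/18 = 0.4444.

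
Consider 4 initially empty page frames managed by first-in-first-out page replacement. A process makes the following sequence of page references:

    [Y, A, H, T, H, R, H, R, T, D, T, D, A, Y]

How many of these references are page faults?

8

Y → miss, frames (Y)
A → miss, frames (Y A)
H → miss, frames (Y A H)
T → miss, frames (Y A H T)
H → hit
R → miss, evict Y, frames (A H T R)
H → hit
R → hit
T → hit
D → miss, evict A, frames (H T R D)
T → hit
D → hit
A → miss, evict H, frames (T R D A)
Y → miss, evict T, frames (R D A Y)
Page faults: 8.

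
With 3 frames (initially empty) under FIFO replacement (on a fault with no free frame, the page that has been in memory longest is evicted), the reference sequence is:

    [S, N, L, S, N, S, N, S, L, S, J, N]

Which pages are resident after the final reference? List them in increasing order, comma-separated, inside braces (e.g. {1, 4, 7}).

{J, L, N}

S -> miss, frames [S]
N -> miss, frames [S, N]
L -> miss, frames [S, N, L]
S -> hit
N -> hit
S -> hit
N -> hit
S -> hit
L -> hit
S -> hit
J -> miss, evict S, frames [N, L, J]
N -> hit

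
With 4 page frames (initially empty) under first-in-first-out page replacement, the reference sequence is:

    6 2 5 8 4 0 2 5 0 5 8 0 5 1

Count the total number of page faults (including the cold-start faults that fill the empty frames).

10

6 -> miss, frames [6]
2 -> miss, frames [6, 2]
5 -> miss, frames [6, 2, 5]
8 -> miss, frames [6, 2, 5, 8]
4 -> miss, evict 6, frames [2, 5, 8, 4]
0 -> miss, evict 2, frames [5, 8, 4, 0]
2 -> miss, evict 5, frames [8, 4, 0, 2]
5 -> miss, evict 8, frames [4, 0, 2, 5]
0 -> hit
5 -> hit
8 -> miss, evict 4, frames [0, 2, 5, 8]
0 -> hit
5 -> hit
1 -> miss, evict 0, frames [2, 5, 8, 1]
Page faults: 10.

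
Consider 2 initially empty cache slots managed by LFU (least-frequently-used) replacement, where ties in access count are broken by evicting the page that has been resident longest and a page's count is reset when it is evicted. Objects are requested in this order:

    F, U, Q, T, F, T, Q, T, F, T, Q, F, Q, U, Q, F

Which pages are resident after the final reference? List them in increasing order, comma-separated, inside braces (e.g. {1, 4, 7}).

F → fault, frames [F]
U → fault, frames [F, U]
Q → fault, evict F, frames [U, Q]
T → fault, evict U, frames [Q, T]
F → fault, evict Q, frames [T, F]
T → hit
Q → fault, evict F, frames [T, Q]
T → hit
F → fault, evict Q, frames [T, F]
T → hit
Q → fault, evict F, frames [T, Q]
F → fault, evict Q, frames [T, F]
Q → fault, evict F, frames [T, Q]
U → fault, evict Q, frames [T, U]
Q → fault, evict U, frames [T, Q]
F → fault, evict Q, frames [T, F]

{F, T}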